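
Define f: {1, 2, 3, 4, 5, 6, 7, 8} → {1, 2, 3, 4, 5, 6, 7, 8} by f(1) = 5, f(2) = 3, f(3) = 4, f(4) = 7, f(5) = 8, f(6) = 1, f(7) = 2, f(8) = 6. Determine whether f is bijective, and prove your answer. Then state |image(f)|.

8

The values 5, 3, 4, 7, 8, 1, 2, 6 are a permutation of {1, 2, 3, 4, 5, 6, 7, 8}: each element appears exactly once.
So f is injective and surjective, hence bijective.
The image of f is {1, 2, 3, 4, 5, 6, 7, 8}, which has 8 elements.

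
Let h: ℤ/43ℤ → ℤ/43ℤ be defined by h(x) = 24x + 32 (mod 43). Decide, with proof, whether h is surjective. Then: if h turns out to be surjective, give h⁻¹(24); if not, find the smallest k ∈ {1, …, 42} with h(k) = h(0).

14

Since gcd(24, 43) = 1, 24 is invertible modulo 43. Euclid's algorithm: 43 = 1·24 + 19, 24 = 1·19 + 5, 19 = 3·5 + 4, 5 = 1·4 + 1; back-substituting gives 1 = 9·24 − 5·43, so 24⁻¹ ≡ 9 (mod 43).
For any y ∈ ℤ/43ℤ, x = 9(y − 32) mod 43 satisfies h(x) = 24·9(y − 32) + 32 ≡ y (since 24·9 ≡ 1 mod 43). So every y has a preimage.
Hence h is surjective.
Since h is surjective, we compute h⁻¹(24): solve 24x + 32 ≡ 24 (mod 43), i.e. 24x ≡ 35 (mod 43).
Multiplying by 24⁻¹ = 9 gives x ≡ 9·35 = 315 = 7·43 + 14 ≡ 14 (mod 43).
Check: h(14) = 24·14 + 32 = 368 = 8·43 + 24 ≡ 24 (mod 43).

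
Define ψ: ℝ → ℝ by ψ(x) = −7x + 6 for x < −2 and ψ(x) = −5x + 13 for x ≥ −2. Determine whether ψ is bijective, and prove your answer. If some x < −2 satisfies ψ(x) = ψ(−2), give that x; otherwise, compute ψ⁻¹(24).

-17/7

Both pieces are strictly decreasing (slopes −7 and −5), so each is injective on its own interval.
The left piece maps (−∞, −2) onto (20, ∞); the right piece maps [−2, ∞) onto (−∞, 23].
These images overlap. In particular ψ(−2) = 23 (right piece), and solving −7x + 6 = 23 on the left piece gives x = −17/7 < −2.
So ψ(−17/7) = ψ(−2) with −17/7 ≠ −2, and ψ is not injective, hence not bijective. This x = −17/7 is the requested value below −2.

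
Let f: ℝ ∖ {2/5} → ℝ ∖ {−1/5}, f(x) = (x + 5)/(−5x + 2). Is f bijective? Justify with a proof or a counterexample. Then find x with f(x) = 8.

11/41

Suppose f(a) = f(b). Cross-multiplying: (a + 5)(−5b + 2) = (b + 5)(−5a + 2).
Expanding both sides and cancelling the symmetric terms leaves 27·(a − b) = 0. Since 27 ≠ 0, a = b. Therefore f is injective.
For any y ≠ −1/5, solving y(−5x + 2) = x + 5 for x gives a well-defined x ≠ 2/5. So f is surjective.
Hence f is bijective.
Solving f(x) = 8: cross-multiplying gives x + 5 = 8(−5x + 2), which rearranges to 41x = 11, so x = 11/41.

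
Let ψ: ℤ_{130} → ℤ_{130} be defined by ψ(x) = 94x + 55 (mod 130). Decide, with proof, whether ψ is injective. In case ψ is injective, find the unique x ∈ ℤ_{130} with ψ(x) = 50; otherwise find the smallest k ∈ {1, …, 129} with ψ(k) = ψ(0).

65

Recall: injectivity means: for all u, v in the domain, ψ(u) = ψ(v) implies u = v.
We have gcd(94, 130) = 2 > 1. Taking u = 0 and v = 65: ψ(0) = 55 and ψ(65) = 94·65 + 55 = 6165 ≡ 55 (mod 130).
So ψ(0) = ψ(65) while 0 ≠ 65, thus ψ is not injective.
Since ψ is not injective, we find the least positive k with ψ(k) = ψ(0): this means 94k ≡ 0 (mod 130), i.e. 130 ∣ 94k. Since gcd(94, 130) = 2, dividing through by 2 this holds exactly when 65 ∣ 47k, and as gcd(47, 65) = 1, exactly when 65 ∣ k.
The smallest positive such k is 65.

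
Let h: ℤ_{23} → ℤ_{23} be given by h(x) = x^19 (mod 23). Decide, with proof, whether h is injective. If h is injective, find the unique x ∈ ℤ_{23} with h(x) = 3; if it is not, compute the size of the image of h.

2

Since 23 is prime, the nonzero elements of ℤ_{23} form a cyclic group of order 22.
As gcd(19, 22) = 1, raising to the 19th power is a bijection on this group: if u^19 ≡ v^19 then (uv^{−1})^19 = 1, and the only element of order dividing gcd(19, 22) = 1 is 1, so u = v.
With h(0) = 0 this makes h injective on all of ℤ_{23}, hence bijective (finite equal-size domain and codomain). In particular h is injective.
Since h is injective, we find the preimage of 3. The inverse of x ↦ x^19 on (ℤ_{23})^× is x ↦ x^7, because 19·7 = 133 = 6·22 + 1 ≡ 1 (mod 22) and x^{22} = 1 for x ≠ 0 (Fermat). So h⁻¹(3) = 3^7 mod 23.
Repeated squaring mod 23: 3^1 ≡ 3, 3^2 ≡ 3² = 9, 3^4 ≡ 9² = 81 ≡ 12. Since 7 = 4 + 2 + 1, 3^7 ≡ 12·9·3: 12·9 = 108 ≡ 16, then 16·3 = 48 ≡ 2. So 3^7 ≡ 2 (mod 23).
Hence h⁻¹(3) = 2.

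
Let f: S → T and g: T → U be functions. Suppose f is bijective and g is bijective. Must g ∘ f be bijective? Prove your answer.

Injectivity: if g(f(s)) = g(f(t)) then f(s) = f(t) (g injective) so s = t (f injective).
Surjectivity: for c ∈ U pick b with g(b) = c, then a with f(a) = b; then (g ∘ f)(a) = c.
Thus g ∘ f is bijective.

bijective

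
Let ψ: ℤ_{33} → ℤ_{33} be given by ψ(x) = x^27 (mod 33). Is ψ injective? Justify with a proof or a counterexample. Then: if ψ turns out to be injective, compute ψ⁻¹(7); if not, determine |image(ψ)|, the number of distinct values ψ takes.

13

Computing x^27 mod 33 for each x (by repeated squaring, reducing mod 33 at every step), the values ψ(0), ψ(1), …, ψ(32) are: 0, 1, 29, 9, 16, 14, 30, 28, 2, 15, 10, 11, 12, 7, 20, 27, 25, 8, 6, 13, 26, 21, 22, 23, 18, 31, 5, 3, 19, 17, 24, 4, 32.
Every element of ℤ_{33} appears exactly once in this list, so ψ is a bijection, and in particular injective.
Since ψ is injective, we read off the preimage of 7 from the same table: ψ(13) = 7, so ψ⁻¹(7) = 13.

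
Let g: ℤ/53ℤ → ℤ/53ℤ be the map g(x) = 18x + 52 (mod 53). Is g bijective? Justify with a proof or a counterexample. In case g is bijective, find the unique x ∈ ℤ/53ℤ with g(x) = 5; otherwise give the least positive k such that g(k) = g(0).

Recall: g is injective if g(x_1) = g(x_2) implies x_1 = x_2.
If g(x_1) = g(x_2), then 18x_1 ≡ 18x_2 (mod 53). Because gcd(18, 53) = 1, we may cancel 18 to get x_1 ≡ x_2 (mod 53).
We now compute 18⁻¹ mod 53 explicitly. Euclid's algorithm: 53 = 2·18 + 17, 18 = 1·17 + 1; back-substituting gives 1 = 3·18 − 1·53, so 18⁻¹ ≡ 3 (mod 53).
For any y ∈ ℤ/53ℤ, x = 3(y − 52) mod 53 satisfies g(x) = 18·3(y − 52) + 52 ≡ y (since 18·3 ≡ 1 mod 53). So every y has a preimage.
So g is bijective.
Since g is bijective, we find g⁻¹(5): we need 18x ≡ 5 − 52 ≡ 6 (mod 53). Using 18⁻¹ = 3: x ≡ 3·6 = 18, so x = 18.
Check: g(18) = 18·18 + 52 = 376 = 7·53 + 5 ≡ 5 (mod 53).

18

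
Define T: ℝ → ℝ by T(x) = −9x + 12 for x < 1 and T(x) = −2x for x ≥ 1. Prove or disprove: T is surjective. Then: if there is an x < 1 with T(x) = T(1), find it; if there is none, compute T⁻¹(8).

4/9

Both pieces are strictly decreasing (slopes −9 and −2), so each is injective on its own interval.
The left piece maps (−∞, 1) onto (3, ∞); the right piece maps [1, ∞) onto (−∞, −2].
The union (3, ∞) ∪ (−∞, −2] omits the interval between 3 and −2; in particular 3 has no preimage. So T is not surjective.
Because the two images are disjoint, no x < 1 has T(x) = T(1), so we compute T⁻¹(8): 8 lies in (3, ∞), so solve −9x + 12 = 8: x = (8 − 12)/(−9) = 4/9.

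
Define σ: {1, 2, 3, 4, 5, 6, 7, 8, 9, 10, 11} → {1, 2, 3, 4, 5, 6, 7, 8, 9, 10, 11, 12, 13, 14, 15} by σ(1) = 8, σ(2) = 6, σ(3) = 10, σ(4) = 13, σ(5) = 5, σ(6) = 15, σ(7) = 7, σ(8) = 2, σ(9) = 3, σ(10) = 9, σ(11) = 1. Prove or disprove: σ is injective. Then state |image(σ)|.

11

The values σ(1), …, σ(11) are 8, 6, 10, 13, 5, 15, 7, 2, 3, 9, 1 — all distinct.
So σ(s) = σ(t) only when s = t, and σ is injective.
The image of σ is {1, 2, 3, 5, 6, 7, 8, 9, 10, 13, 15}, which has 11 elements.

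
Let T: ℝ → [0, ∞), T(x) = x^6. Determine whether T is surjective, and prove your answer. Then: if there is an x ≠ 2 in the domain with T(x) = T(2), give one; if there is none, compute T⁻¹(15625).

For any y ∈ [0, ∞), x = y^{1/6} ∈ ℝ satisfies x^6 = y, so T is surjective.
For the follow-up, such an x exists: taking x = −2 ∈ ℝ gives T(−2) = 64 = T(2) with −2 ≠ 2.

-2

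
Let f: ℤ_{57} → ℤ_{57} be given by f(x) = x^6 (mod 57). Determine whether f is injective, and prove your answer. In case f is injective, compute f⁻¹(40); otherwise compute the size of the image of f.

f(2): Repeated squaring mod 57: 2^1 ≡ 2, 2^2 ≡ 2² = 4, 2^4 ≡ 4² = 16. Since 6 = 4 + 2, 2^6 ≡ 16·4: 16·4 = 64 ≡ 7. So 2^6 ≡ 7 (mod 57).
f(5): Repeated squaring mod 57: 5^1 ≡ 5, 5^2 ≡ 5² = 25, 5^4 ≡ 25² = 625 ≡ 55. Since 6 = 4 + 2, 5^6 ≡ 55·25: 55·25 = 1375 ≡ 7. So 5^6 ≡ 7 (mod 57).
So f(2) = f(5) = 7 while 2 ≠ 5, hence f is not injective.
Since f is not injective, we determine |image(f)|. Computing x^6 mod 57 for each x (by repeated squaring, reducing mod 57 at every step), the values f(0), f(1), …, f(56) are: 0, 1, 7, 45, 49, 7, 30, 1, 1, 30, 49, 1, 39, 49, 7, 30, 7, 7, 39, 19, 1, 45, 7, 49, 45, 49, 1, 39, 49, 49, 39, 1, 49, 45, 49, 7, 45, 1, 19, 39, 7, 7, 30, 7, 49, 39, 1, 49, 30, 1, 1, 30, 7, 49, 45, 7, 1.
The distinct values are {0, 1, 7, 19, 30, 39, 45, 49}; there are 8 of them.

8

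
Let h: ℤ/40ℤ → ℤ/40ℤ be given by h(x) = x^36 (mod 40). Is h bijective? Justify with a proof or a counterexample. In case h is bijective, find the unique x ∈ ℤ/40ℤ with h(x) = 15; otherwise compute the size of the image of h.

4

h(1) = 1^36 = 1.
h(3): Repeated squaring mod 40: 3^1 ≡ 3, 3^2 ≡ 3² = 9, 3^4 ≡ 9² = 81 ≡ 1, 3^8 ≡ 1² = 1, 3^16 ≡ 1² = 1, 3^32 ≡ 1² = 1. Since 36 = 32 + 4, 3^36 ≡ 1·1: 1·1 = 1. So 3^36 ≡ 1 (mod 40).
So h(1) = h(3) = 1 while 1 ≠ 3, thus h is not injective, hence not bijective.
Since h is not bijective, we determine |image(h)|. Computing x^36 mod 40 for each x (by repeated squaring, reducing mod 40 at every step), the values h(0), h(1), …, h(39) are: 0, 1, 16, 1, 16, 25, 16, 1, 16, 1, 0, 1, 16, 1, 16, 25, 16, 1, 16, 1, 0, 1, 16, 1, 16, 25, 16, 1, 16, 1, 0, 1, 16, 1, 16, 25, 16, 1, 16, 1.
The distinct values are {0, 1, 16, 25}; there are 4 of them.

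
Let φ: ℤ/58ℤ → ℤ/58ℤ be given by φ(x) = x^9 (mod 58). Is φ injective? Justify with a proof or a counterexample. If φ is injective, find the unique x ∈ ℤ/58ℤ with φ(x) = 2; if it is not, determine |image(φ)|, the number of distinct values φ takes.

40

Computing x^9 mod 58 for each x (by repeated squaring, reducing mod 58 at every step), the values φ(0), φ(1), …, φ(57) are: 0, 1, 48, 21, 42, 33, 22, 49, 44, 35, 18, 31, 12, 5, 32, 55, 24, 17, 56, 11, 52, 43, 38, 7, 54, 45, 8, 39, 28, 29, 30, 19, 50, 13, 4, 51, 20, 15, 6, 47, 2, 41, 34, 3, 26, 53, 46, 27, 40, 23, 14, 9, 36, 25, 16, 37, 10, 57.
Every element of ℤ/58ℤ appears exactly once in this list, so φ is a bijection, and in particular injective.
Since φ is injective, we read off the preimage of 2 from the same table: φ(40) = 2, so φ⁻¹(2) = 40.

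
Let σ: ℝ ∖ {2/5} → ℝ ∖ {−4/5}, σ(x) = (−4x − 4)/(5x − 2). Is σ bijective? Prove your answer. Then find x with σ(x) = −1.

Suppose σ(u) = σ(v). Cross-multiplying: (−4u − 4)(5v − 2) = (−4v − 4)(5u − 2).
Expanding both sides and cancelling the symmetric terms leaves 28·(u − v) = 0. Since 28 ≠ 0, u = v. Thus σ is injective.
For any y ≠ −4/5, solving y(5x − 2) = −4x − 4 for x gives a well-defined x ≠ 2/5. So σ is surjective.
Therefore σ is bijective.
Solving σ(x) = −1: cross-multiplying gives −4x − 4 = −1(5x − 2), which rearranges to 1x = 6, so x = 6.

6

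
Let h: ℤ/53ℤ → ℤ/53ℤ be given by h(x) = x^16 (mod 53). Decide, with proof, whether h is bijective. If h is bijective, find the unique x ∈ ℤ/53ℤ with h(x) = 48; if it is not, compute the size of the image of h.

14

h(2): Repeated squaring mod 53: 2^1 ≡ 2, 2^2 ≡ 2² = 4, 2^4 ≡ 4² = 16, 2^8 ≡ 16² = 256 ≡ 44, 2^16 ≡ 44² = 1936 ≡ 28. So 2^16 ≡ 28 (mod 53).
h(7): Repeated squaring mod 53: 7^1 ≡ 7, 7^2 ≡ 7² = 49, 7^4 ≡ 49² = 2401 ≡ 16, 7^8 ≡ 16² = 256 ≡ 44, 7^16 ≡ 44² = 1936 ≡ 28. So 7^16 ≡ 28 (mod 53).
So h(2) = h(7) = 28 while 2 ≠ 7, thus h is not injective, hence not bijective.
Since h is not bijective, we determine |image(h)|. Computing x^16 mod 53 for each x (by repeated squaring, reducing mod 53 at every step), the values h(0), h(1), …, h(52) are: 0, 1, 28, 15, 42, 13, 49, 28, 10, 13, 46, 47, 47, 24, 42, 36, 15, 16, 46, 24, 16, 49, 44, 1, 44, 10, 36, 36, 10, 44, 1, 44, 49, 16, 24, 46, 16, 15, 36, 42, 24, 47, 47, 46, 13, 10, 28, 49, 13, 42, 15, 28, 1.
The distinct values are {0, 1, 10, 13, 15, 16, 24, 28, 36, 42, 44, 46, 47, 49}; there are 14 of them.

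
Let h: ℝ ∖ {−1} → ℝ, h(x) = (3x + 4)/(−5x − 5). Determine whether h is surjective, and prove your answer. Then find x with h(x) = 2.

-14/13

If h(x) = −3/5, cross-multiplying gives −5(3x + 4) = 3(−5x − 5), which simplifies to −20 = −15 — false.  So −3/5 has no preimage and h is not surjective.
Solving h(x) = 2: cross-multiplying gives 3x + 4 = 2(−5x − 5), which rearranges to 13x = −14, so x = −14/13.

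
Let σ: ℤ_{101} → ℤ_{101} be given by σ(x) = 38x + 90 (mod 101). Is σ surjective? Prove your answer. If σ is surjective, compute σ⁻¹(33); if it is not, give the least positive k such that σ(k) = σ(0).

Recall: σ is surjective if every y in the codomain equals σ(x) for some x in the domain.
Since gcd(38, 101) = 1, 38 is invertible modulo 101. Euclid's algorithm: 101 = 2·38 + 25, 38 = 1·25 + 13, 25 = 1·13 + 12, 13 = 1·12 + 1; back-substituting gives 1 = 8·38 − 3·101, so 38⁻¹ ≡ 8 (mod 101).
Then y ↦ 8(y − 90) is a two-sided inverse to σ, so every y ∈ ℤ_{101} has a preimage.
Therefore σ is surjective.
Since σ is surjective, we find σ⁻¹(33): we need 38x ≡ 33 − 90 ≡ 44 (mod 101). Using 38⁻¹ = 8: x ≡ 8·44 = 352 = 3·101 + 49, so x = 49.
Check: σ(49) = 38·49 + 90 = 1952 = 19·101 + 33 ≡ 33 (mod 101).

49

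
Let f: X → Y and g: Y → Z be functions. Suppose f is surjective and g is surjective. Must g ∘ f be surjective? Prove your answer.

surjective

Let c ∈ Z. Since g is surjective, there is b ∈ Y with g(b) = c. Since f is surjective, there is a ∈ X with f(a) = b.
Then (g ∘ f)(a) = g(b) = c. Thus g ∘ f is surjective.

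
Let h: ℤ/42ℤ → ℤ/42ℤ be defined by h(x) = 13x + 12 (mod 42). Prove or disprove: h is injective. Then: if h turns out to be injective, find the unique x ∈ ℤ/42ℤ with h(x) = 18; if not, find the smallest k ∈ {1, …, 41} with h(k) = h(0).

Suppose h(u) = h(v) in ℤ/42ℤ. Then 13u + 12 ≡ 13v + 12 (mod 42), hence 13(u − v) ≡ 0 (mod 42).
Since gcd(13, 42) = 1, 13 is invertible modulo 42, so u − v ≡ 0 (mod 42), i.e. u = v.
So h is injective.
We now compute 13⁻¹ mod 42 explicitly. Euclid's algorithm: 42 = 3·13 + 3, 13 = 4·3 + 1; back-substituting gives 1 = 13·13 − 4·42, so 13⁻¹ ≡ 13 (mod 42).
Since h is injective, we find h⁻¹(18): we need 13x ≡ 18 − 12 ≡ 6 (mod 42). Using 13⁻¹ = 13: x ≡ 13·6 = 78 = 1·42 + 36, so x = 36.
Check: h(36) = 13·36 + 12 = 480 = 11·42 + 18 ≡ 18 (mod 42).

36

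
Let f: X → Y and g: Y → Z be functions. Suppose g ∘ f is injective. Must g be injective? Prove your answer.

No. Take X = {1}, Y = {1, 2}, Z = {1, 2}, f(a) = a for each a ∈ X, and g(b) = 1 if b ∈ {1, 2} else g(b) = b.
Then g ∘ f = f is injective (X ⊂ Y and f is the inclusion), but g(1) = g(2) = 1 with 1 ≠ 2, so g is not injective.

not injective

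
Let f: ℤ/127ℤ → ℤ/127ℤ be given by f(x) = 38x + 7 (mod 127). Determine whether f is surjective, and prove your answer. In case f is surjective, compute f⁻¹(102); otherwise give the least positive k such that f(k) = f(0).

Recall that f is surjective if every y in the codomain equals f(x) for some x in the domain.
Since gcd(38, 127) = 1, 38 is invertible modulo 127. Euclid's algorithm: 127 = 3·38 + 13, 38 = 2·13 + 12, 13 = 1·12 + 1; back-substituting gives 1 = 117·38 − 35·127, so 38⁻¹ ≡ 117 (mod 127).
For any y ∈ ℤ/127ℤ, x = 117(y − 7) mod 127 satisfies f(x) = 38·117(y − 7) + 7 ≡ y (since 38·117 ≡ 1 mod 127). So every y has a preimage.
Hence f is surjective.
Since f is surjective, we compute f⁻¹(102): solve 38x + 7 ≡ 102 (mod 127), i.e. 38x ≡ 95 (mod 127).
Multiplying by 38⁻¹ = 117 gives x ≡ 117·95 = 11115 = 87·127 + 66 ≡ 66 (mod 127).
Check: f(66) = 38·66 + 7 = 2515 = 19·127 + 102 ≡ 102 (mod 127).

66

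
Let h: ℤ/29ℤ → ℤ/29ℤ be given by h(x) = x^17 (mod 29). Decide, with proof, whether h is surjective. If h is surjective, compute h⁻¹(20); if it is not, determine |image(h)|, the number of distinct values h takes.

24

Since 29 is prime, the nonzero elements of ℤ/29ℤ form a cyclic group of order 28.
As gcd(17, 28) = 1, raising to the 17th power is a bijection on this group: if a^17 ≡ b^17 then (ab^{−1})^17 = 1, and the only element of order dividing gcd(17, 28) = 1 is 1, so a = b.
With h(0) = 0 this makes h injective on all of ℤ/29ℤ, hence bijective (finite equal-size domain and codomain). In particular h is surjective.
Since h is surjective, we find the preimage of 20. The inverse of x ↦ x^17 on (ℤ/29ℤ)^× is x ↦ x^5, because 17·5 = 85 = 3·28 + 1 ≡ 1 (mod 28) and x^{28} = 1 for x ≠ 0 (Fermat). So h⁻¹(20) = 20^5 mod 29.
Repeated squaring mod 29: 20^1 ≡ 20, 20^2 ≡ 20² = 400 ≡ 23, 20^4 ≡ 23² = 529 ≡ 7. Since 5 = 4 + 1, 20^5 ≡ 7·20: 7·20 = 140 ≡ 24. So 20^5 ≡ 24 (mod 29).
Hence h⁻¹(20) = 24.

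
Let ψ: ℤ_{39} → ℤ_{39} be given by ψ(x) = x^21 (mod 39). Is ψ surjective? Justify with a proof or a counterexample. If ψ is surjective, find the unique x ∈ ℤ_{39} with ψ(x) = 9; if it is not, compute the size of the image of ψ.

15

ψ(2): Repeated squaring mod 39: 2^1 ≡ 2, 2^2 ≡ 2² = 4, 2^4 ≡ 4² = 16, 2^8 ≡ 16² = 256 ≡ 22, 2^16 ≡ 22² = 484 ≡ 16. Since 21 = 16 + 4 + 1, 2^21 ≡ 16·16·2: 16·16 = 256 ≡ 22, then 22·2 = 44 ≡ 5. So 2^21 ≡ 5 (mod 39).
ψ(5): Repeated squaring mod 39: 5^1 ≡ 5, 5^2 ≡ 5² = 25, 5^4 ≡ 25² = 625 ≡ 1, 5^8 ≡ 1² = 1, 5^16 ≡ 1² = 1. Since 21 = 16 + 4 + 1, 5^21 ≡ 1·1·5: 1·1 = 1, then 1·5 = 5. So 5^21 ≡ 5 (mod 39).
So ψ(2) = ψ(5) = 5 while 2 ≠ 5, thus ψ is not injective.
A non-injective map from the 39-element set ℤ_{39} to itself takes at most 38 distinct values, so it cannot be surjective. Hence ψ is not surjective.
Since ψ is not surjective, we determine |image(ψ)|. Computing x^21 mod 39 for each x (by repeated squaring, reducing mod 39 at every step), the values ψ(0), ψ(1), …, ψ(38) are: 0, 1, 5, 27, 25, 5, 18, 34, 8, 27, 25, 8, 12, 13, 14, 18, 1, 38, 18, 31, 8, 21, 1, 38, 21, 25, 26, 27, 31, 14, 12, 31, 5, 21, 34, 14, 12, 34, 38.
The distinct values are {0, 1, 5, 8, 12, 13, 14, 18, 21, 25, 26, 27, 31, 34, 38}; there are 15 of them.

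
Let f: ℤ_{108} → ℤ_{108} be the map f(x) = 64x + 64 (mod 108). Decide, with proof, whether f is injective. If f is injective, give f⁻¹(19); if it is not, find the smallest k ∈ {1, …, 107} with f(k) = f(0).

27

We have gcd(64, 108) = 4 > 1. Taking a = 0 and b = 27: f(0) = 64 and f(27) = 64·27 + 64 = 1792 ≡ 64 (mod 108).
So f(0) = f(27) while 0 ≠ 27, therefore f is not injective.
Since f is not injective, we find the least positive k with f(k) = f(0): this means 64k ≡ 0 (mod 108), i.e. 108 ∣ 64k. Since gcd(64, 108) = 4, dividing through by 4 this holds exactly when 27 ∣ 16k, and as gcd(16, 27) = 1, exactly when 27 ∣ k.
The smallest positive such k is 27.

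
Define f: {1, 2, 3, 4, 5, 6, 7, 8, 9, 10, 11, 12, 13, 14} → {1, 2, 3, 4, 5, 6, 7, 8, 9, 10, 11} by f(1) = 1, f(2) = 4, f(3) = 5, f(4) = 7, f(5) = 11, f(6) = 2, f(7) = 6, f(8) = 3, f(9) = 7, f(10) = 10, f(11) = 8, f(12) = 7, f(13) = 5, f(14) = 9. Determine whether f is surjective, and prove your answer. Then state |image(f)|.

Every element of the codomain has a preimage: 1 = f(1), 2 = f(6), 3 = f(8), 4 = f(2), 5 = f(3), 6 = f(7), 7 = f(4), 8 = f(11), 9 = f(14), 10 = f(10), 11 = f(5).
Thus f is surjective.
The image of f is {1, 2, 3, 4, 5, 6, 7, 8, 9, 10, 11}, which has 11 elements.

11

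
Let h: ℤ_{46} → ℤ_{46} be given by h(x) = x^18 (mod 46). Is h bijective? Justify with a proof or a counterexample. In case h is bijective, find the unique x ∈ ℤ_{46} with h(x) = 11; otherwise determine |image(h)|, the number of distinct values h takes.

24

h(22): Repeated squaring mod 46: 22^1 ≡ 22, 22^2 ≡ 22² = 484 ≡ 24, 22^4 ≡ 24² = 576 ≡ 24, 22^8 ≡ 24² = 576 ≡ 24, 22^16 ≡ 24² = 576 ≡ 24. Since 18 = 16 + 2, 22^18 ≡ 24·24: 24·24 = 576 ≡ 24. So 22^18 ≡ 24 (mod 46).
h(24): Repeated squaring mod 46: 24^1 ≡ 24, 24^2 ≡ 24² = 576 ≡ 24, 24^4 ≡ 24² = 576 ≡ 24, 24^8 ≡ 24² = 576 ≡ 24, 24^16 ≡ 24² = 576 ≡ 24. Since 18 = 16 + 2, 24^18 ≡ 24·24: 24·24 = 576 ≡ 24. So 24^18 ≡ 24 (mod 46).
So h(22) = h(24) = 24 while 22 ≠ 24, hence h is not injective, hence not bijective.
Since h is not bijective, we determine |image(h)|. Computing x^18 mod 46 for each x (by repeated squaring, reducing mod 46 at every step), the values h(0), h(1), …, h(45) are: 0, 1, 36, 25, 8, 29, 26, 41, 12, 27, 32, 39, 16, 9, 4, 35, 18, 3, 6, 31, 2, 13, 24, 23, 24, 13, 2, 31, 6, 3, 18, 35, 4, 9, 16, 39, 32, 27, 12, 41, 26, 29, 8, 25, 36, 1.
The distinct values are {0, 1, 2, 3, 4, 6, 8, 9, 12, 13, 16, 18, 23, 24, 25, 26, 27, 29, 31, 32, 35, 36, 39, 41}; there are 24 of them.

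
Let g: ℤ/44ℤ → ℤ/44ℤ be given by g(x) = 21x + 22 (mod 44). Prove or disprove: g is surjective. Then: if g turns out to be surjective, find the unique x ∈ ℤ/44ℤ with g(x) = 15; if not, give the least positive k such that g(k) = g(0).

29

Recall that g is surjective if every y in the codomain equals g(x) for some x in the domain.
Since gcd(21, 44) = 1, 21 is invertible modulo 44. Euclid's algorithm: 44 = 2·21 + 2, 21 = 10·2 + 1; back-substituting gives 1 = 21·21 − 10·44, so 21⁻¹ ≡ 21 (mod 44).
Then y ↦ 21(y − 22) is a two-sided inverse to g, so every y ∈ ℤ/44ℤ has a preimage.
Hence g is surjective.
Since g is surjective, we find g⁻¹(15): we need 21x ≡ 15 − 22 ≡ 37 (mod 44). Using 21⁻¹ = 21: x ≡ 21·37 = 777 = 17·44 + 29, so x = 29.
Check: g(29) = 21·29 + 22 = 631 = 14·44 + 15 ≡ 15 (mod 44).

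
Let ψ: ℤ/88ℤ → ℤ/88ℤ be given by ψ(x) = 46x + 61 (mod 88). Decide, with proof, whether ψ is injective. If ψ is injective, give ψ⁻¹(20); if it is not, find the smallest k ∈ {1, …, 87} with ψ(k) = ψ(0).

44

We have gcd(46, 88) = 2 > 1. Taking x_1 = 0 and x_2 = 44: ψ(0) = 61 and ψ(44) = 46·44 + 61 = 2085 ≡ 61 (mod 88).
So ψ(0) = ψ(44) while 0 ≠ 44, therefore ψ is not injective.
Since ψ is not injective, we find the least positive k with ψ(k) = ψ(0): this means 46k ≡ 0 (mod 88), i.e. 88 ∣ 46k. Since gcd(46, 88) = 2, dividing through by 2 this holds exactly when 44 ∣ 23k, and as gcd(23, 44) = 1, exactly when 44 ∣ k.
The smallest positive such k is 44.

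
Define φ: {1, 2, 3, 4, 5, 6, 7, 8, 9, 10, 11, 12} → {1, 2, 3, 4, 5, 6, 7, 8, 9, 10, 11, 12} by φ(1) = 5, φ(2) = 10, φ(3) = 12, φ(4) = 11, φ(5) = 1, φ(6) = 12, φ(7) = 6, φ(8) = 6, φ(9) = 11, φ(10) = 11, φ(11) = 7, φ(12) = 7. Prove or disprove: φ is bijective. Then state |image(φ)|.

φ(3) = 12 = φ(6) with 3 ≠ 6, so φ is not injective, hence not bijective.
The image of φ is {1, 5, 6, 7, 10, 11, 12}, which has 7 elements.

7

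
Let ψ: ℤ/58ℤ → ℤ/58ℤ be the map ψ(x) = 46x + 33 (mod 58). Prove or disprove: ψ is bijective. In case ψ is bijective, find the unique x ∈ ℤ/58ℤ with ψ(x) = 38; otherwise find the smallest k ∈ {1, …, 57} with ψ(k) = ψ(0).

We have gcd(46, 58) = 2 > 1. Taking s = 0 and t = 29: ψ(0) = 33 and ψ(29) = 46·29 + 33 = 1367 ≡ 33 (mod 58).
So ψ(0) = ψ(29) while 0 ≠ 29, thus ψ is not injective, hence not bijective.
Since ψ is not bijective, we find the least positive k with ψ(k) = ψ(0): this means 46k ≡ 0 (mod 58), i.e. 58 ∣ 46k. Since gcd(46, 58) = 2, dividing through by 2 this holds exactly when 29 ∣ 23k, and as gcd(23, 29) = 1, exactly when 29 ∣ k.
The smallest positive such k is 29.

29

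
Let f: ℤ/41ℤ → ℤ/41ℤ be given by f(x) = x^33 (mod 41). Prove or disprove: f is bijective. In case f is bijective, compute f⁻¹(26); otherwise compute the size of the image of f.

19

Since 41 is prime, the nonzero elements of ℤ/41ℤ form a cyclic group of order 40.
As gcd(33, 40) = 1, raising to the 33rd power is a bijection on this group: if x_1^33 ≡ x_2^33 then (x_1x_2^{−1})^33 = 1, and the only element of order dividing gcd(33, 40) = 1 is 1, so x_1 = x_2.
With f(0) = 0 this makes f injective on all of ℤ/41ℤ, hence bijective (finite equal-size domain and codomain). In particular f is bijective.
Since f is bijective, we find the preimage of 26. The inverse of x ↦ x^33 on (ℤ/41ℤ)^× is x ↦ x^17, because 33·17 = 561 = 14·40 + 1 ≡ 1 (mod 40) and x^{40} = 1 for x ≠ 0 (Fermat). So f⁻¹(26) = 26^17 mod 41.
Repeated squaring mod 41: 26^1 ≡ 26, 26^2 ≡ 26² = 676 ≡ 20, 26^4 ≡ 20² = 400 ≡ 31, 26^8 ≡ 31² = 961 ≡ 18, 26^16 ≡ 18² = 324 ≡ 37. Since 17 = 16 + 1, 26^17 ≡ 37·26: 37·26 = 962 ≡ 19. So 26^17 ≡ 19 (mod 41).
Hence f⁻¹(26) = 19.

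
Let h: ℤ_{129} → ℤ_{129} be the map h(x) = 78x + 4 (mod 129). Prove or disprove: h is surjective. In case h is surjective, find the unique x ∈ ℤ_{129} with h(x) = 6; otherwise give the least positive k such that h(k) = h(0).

Since gcd(78, 129) = 3, we have 78x ≡ 0 (mod 3) for all x, so h(x) ≡ 1 (mod 3).
But 0 ≢ 1 (mod 3), so 0 ∈ ℤ_{129} has no preimage. Therefore h is not surjective.
Since h is not surjective, we find the least positive k with h(k) = h(0): this means 78k ≡ 0 (mod 129), i.e. 129 ∣ 78k. Since gcd(78, 129) = 3, dividing through by 3 this holds exactly when 43 ∣ 26k, and as gcd(26, 43) = 1, exactly when 43 ∣ k.
The smallest positive such k is 43.

43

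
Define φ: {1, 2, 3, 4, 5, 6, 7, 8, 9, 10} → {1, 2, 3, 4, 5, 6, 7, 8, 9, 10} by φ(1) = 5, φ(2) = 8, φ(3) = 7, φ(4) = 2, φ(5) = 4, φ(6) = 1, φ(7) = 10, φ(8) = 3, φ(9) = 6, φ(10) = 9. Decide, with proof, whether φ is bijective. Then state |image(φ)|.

The values 5, 8, 7, 2, 4, 1, 10, 3, 6, 9 are a permutation of {1, 2, 3, 4, 5, 6, 7, 8, 9, 10}: each element appears exactly once.
So φ is injective and surjective, hence bijective.
The image of φ is {1, 2, 3, 4, 5, 6, 7, 8, 9, 10}, which has 10 elements.

10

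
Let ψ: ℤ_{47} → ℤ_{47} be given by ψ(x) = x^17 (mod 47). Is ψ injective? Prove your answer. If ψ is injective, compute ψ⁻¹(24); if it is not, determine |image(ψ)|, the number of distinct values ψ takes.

Since 47 is prime, the nonzero elements of ℤ_{47} form a cyclic group of order 46.
As gcd(17, 46) = 1, raising to the 17th power is a bijection on this group: if u^17 ≡ v^17 then (uv^{−1})^17 = 1, and the only element of order dividing gcd(17, 46) = 1 is 1, so u = v.
With ψ(0) = 0 this makes ψ injective on all of ℤ_{47}, hence bijective (finite equal-size domain and codomain). In particular ψ is injective.
Since ψ is injective, we find the preimage of 24. The inverse of x ↦ x^17 on (ℤ_{47})^× is x ↦ x^19, because 17·19 = 323 = 7·46 + 1 ≡ 1 (mod 46) and x^{46} = 1 for x ≠ 0 (Fermat). So ψ⁻¹(24) = 24^19 mod 47.
Repeated squaring mod 47: 24^1 ≡ 24, 24^2 ≡ 24² = 576 ≡ 12, 24^4 ≡ 12² = 144 ≡ 3, 24^8 ≡ 3² = 9, 24^16 ≡ 9² = 81 ≡ 34. Since 19 = 16 + 2 + 1, 24^19 ≡ 34·12·24: 34·12 = 408 ≡ 32, then 32·24 = 768 ≡ 16. So 24^19 ≡ 16 (mod 47).
Hence ψ⁻¹(24) = 16.

16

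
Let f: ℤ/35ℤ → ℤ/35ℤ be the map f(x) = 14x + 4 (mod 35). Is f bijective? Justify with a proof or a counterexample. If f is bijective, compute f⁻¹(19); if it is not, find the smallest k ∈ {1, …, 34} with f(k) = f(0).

5

Recall that f is injective if f(a) = f(b) implies a = b.
We have gcd(14, 35) = 7 > 1. Taking a = 0 and b = 5: f(0) = 4 and f(5) = 14·5 + 4 = 74 ≡ 4 (mod 35).
So f(0) = f(5) while 0 ≠ 5, so f is not injective, hence not bijective.
Since f is not bijective, we find the least positive k with f(k) = f(0): this means 14k ≡ 0 (mod 35), i.e. 35 ∣ 14k. Since gcd(14, 35) = 7, dividing through by 7 this holds exactly when 5 ∣ 2k, and as gcd(2, 5) = 1, exactly when 5 ∣ k.
The smallest positive such k is 5.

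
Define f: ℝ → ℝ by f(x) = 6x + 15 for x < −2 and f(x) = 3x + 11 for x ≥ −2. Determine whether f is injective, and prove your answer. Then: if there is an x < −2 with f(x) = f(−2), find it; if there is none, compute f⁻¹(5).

Both pieces are strictly increasing (slopes 6 and 3), so each is injective on its own interval.
The left piece maps (−∞, −2) onto (−∞, 3); the right piece maps [−2, ∞) onto [5, ∞).
These images are disjoint, so no value is attained by both pieces. So f is injective.
Because the two images are disjoint, no x < −2 has f(x) = f(−2), so we compute f⁻¹(5): 5 lies in [5, ∞), so solve 3x + 11 = 5: x = (5 − 11)/3 = −2.

-2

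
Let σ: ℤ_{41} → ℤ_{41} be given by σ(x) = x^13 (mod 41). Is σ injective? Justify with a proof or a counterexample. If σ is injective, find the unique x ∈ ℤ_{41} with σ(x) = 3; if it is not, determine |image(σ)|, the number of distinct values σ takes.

Since 41 is prime, the nonzero elements of ℤ_{41} form a cyclic group of order 40.
As gcd(13, 40) = 1, raising to the 13th power is a bijection on this group: if s^13 ≡ t^13 then (st^{−1})^13 = 1, and the only element of order dividing gcd(13, 40) = 1 is 1, so s = t.
With σ(0) = 0 this makes σ injective on all of ℤ_{41}, hence bijective (finite equal-size domain and codomain). In particular σ is injective.
Since σ is injective, we find the preimage of 3. The inverse of x ↦ x^13 on (ℤ_{41})^× is x ↦ x^37, because 13·37 = 481 = 12·40 + 1 ≡ 1 (mod 40) and x^{40} = 1 for x ≠ 0 (Fermat). So σ⁻¹(3) = 3^37 mod 41.
Repeated squaring mod 41: 3^1 ≡ 3, 3^2 ≡ 3² = 9, 3^4 ≡ 9² = 81 ≡ 40, 3^8 ≡ 40² = 1600 ≡ 1, 3^16 ≡ 1² = 1, 3^32 ≡ 1² = 1. Since 37 = 32 + 4 + 1, 3^37 ≡ 1·40·3: 1·40 = 40, then 40·3 = 120 ≡ 38. So 3^37 ≡ 38 (mod 41).
Hence σ⁻¹(3) = 38.

38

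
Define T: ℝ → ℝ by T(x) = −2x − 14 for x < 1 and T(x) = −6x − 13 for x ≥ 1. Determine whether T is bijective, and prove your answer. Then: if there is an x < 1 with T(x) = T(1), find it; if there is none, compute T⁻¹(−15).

Both pieces are strictly decreasing (slopes −2 and −6), so each is injective on its own interval.
The left piece maps (−∞, 1) onto (−16, ∞); the right piece maps [1, ∞) onto (−∞, −19].
The images leave a gap (−16 has no preimage), so T is not surjective, hence not bijective.
Because the two images are disjoint, no x < 1 has T(x) = T(1), so we compute T⁻¹(−15): −15 lies in (−16, ∞), so solve −2x − 14 = −15: x = (−15 + 14)/(−2) = 1/2.

1/2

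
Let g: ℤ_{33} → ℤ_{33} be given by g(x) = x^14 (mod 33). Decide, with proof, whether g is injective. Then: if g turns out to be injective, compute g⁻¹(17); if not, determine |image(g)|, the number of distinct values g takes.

12

g(4): Repeated squaring mod 33: 4^1 ≡ 4, 4^2 ≡ 4² = 16, 4^4 ≡ 16² = 256 ≡ 25, 4^8 ≡ 25² = 625 ≡ 31. Since 14 = 8 + 4 + 2, 4^14 ≡ 31·25·16: 31·25 = 775 ≡ 16, then 16·16 = 256 ≡ 25. So 4^14 ≡ 25 (mod 33).
g(7): Repeated squaring mod 33: 7^1 ≡ 7, 7^2 ≡ 7² = 49 ≡ 16, 7^4 ≡ 16² = 256 ≡ 25, 7^8 ≡ 25² = 625 ≡ 31. Since 14 = 8 + 4 + 2, 7^14 ≡ 31·25·16: 31·25 = 775 ≡ 16, then 16·16 = 256 ≡ 25. So 7^14 ≡ 25 (mod 33).
So g(4) = g(7) = 25 while 4 ≠ 7, thus g is not injective.
Since g is not injective, we determine |image(g)|. Computing x^14 mod 33 for each x (by repeated squaring, reducing mod 33 at every step), the values g(0), g(1), …, g(32) are: 0, 1, 16, 15, 25, 31, 9, 25, 4, 27, 1, 22, 12, 16, 4, 3, 31, 31, 3, 4, 16, 12, 22, 1, 27, 4, 25, 9, 31, 25, 15, 16, 1.
The distinct values are {0, 1, 3, 4, 9, 12, 15, 16, 22, 25, 27, 31}; there are 12 of them.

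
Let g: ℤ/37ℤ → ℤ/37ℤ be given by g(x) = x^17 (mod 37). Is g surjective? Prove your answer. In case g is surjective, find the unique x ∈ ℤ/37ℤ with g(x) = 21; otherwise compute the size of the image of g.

Since 37 is prime, the nonzero elements of ℤ/37ℤ form a cyclic group of order 36.
As gcd(17, 36) = 1, raising to the 17th power is a bijection on this group: if s^17 ≡ t^17 then (st^{−1})^17 = 1, and the only element of order dividing gcd(17, 36) = 1 is 1, so s = t.
With g(0) = 0 this makes g injective on all of ℤ/37ℤ, hence bijective (finite equal-size domain and codomain). In particular g is surjective.
Since g is surjective, we find the preimage of 21. The inverse of x ↦ x^17 on (ℤ/37ℤ)^× is x ↦ x^17, because 17·17 = 289 = 8·36 + 1 ≡ 1 (mod 36) and x^{36} = 1 for x ≠ 0 (Fermat). So g⁻¹(21) = 21^17 mod 37.
Repeated squaring mod 37: 21^1 ≡ 21, 21^2 ≡ 21² = 441 ≡ 34, 21^4 ≡ 34² = 1156 ≡ 9, 21^8 ≡ 9² = 81 ≡ 7, 21^16 ≡ 7² = 49 ≡ 12. Since 17 = 16 + 1, 21^17 ≡ 12·21: 12·21 = 252 ≡ 30. So 21^17 ≡ 30 (mod 37).
Hence g⁻¹(21) = 30.

30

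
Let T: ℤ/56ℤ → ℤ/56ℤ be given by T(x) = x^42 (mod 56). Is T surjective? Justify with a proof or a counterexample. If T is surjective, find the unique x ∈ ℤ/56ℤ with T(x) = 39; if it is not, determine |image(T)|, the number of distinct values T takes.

T(1) = 1^42 = 1.
T(3): Repeated squaring mod 56: 3^1 ≡ 3, 3^2 ≡ 3² = 9, 3^4 ≡ 9² = 81 ≡ 25, 3^8 ≡ 25² = 625 ≡ 9, 3^16 ≡ 9² = 81 ≡ 25, 3^32 ≡ 25² = 625 ≡ 9. Since 42 = 32 + 8 + 2, 3^42 ≡ 9·9·9: 9·9 = 81 ≡ 25, then 25·9 = 225 ≡ 1. So 3^42 ≡ 1 (mod 56).
So T(1) = T(3) = 1 while 1 ≠ 3, thus T is not injective.
A non-injective map from the 56-element set ℤ/56ℤ to itself takes at most 55 distinct values, so it cannot be surjective. So T is not surjective.
Since T is not surjective, we determine |image(T)|. Computing x^42 mod 56 for each x (by repeated squaring, reducing mod 56 at every step), the values T(0), T(1), …, T(55) are: 0, 1, 8, 1, 8, 1, 8, 49, 8, 1, 8, 1, 8, 1, 0, 1, 8, 1, 8, 1, 8, 49, 8, 1, 8, 1, 8, 1, 0, 1, 8, 1, 8, 1, 8, 49, 8, 1, 8, 1, 8, 1, 0, 1, 8, 1, 8, 1, 8, 49, 8, 1, 8, 1, 8, 1.
The distinct values are {0, 1, 8, 49}; there are 4 of them.

4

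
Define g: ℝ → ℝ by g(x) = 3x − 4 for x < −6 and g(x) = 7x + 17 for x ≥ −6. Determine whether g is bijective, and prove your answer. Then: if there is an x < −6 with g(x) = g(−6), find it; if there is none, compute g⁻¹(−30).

-7

Both pieces are strictly increasing (slopes 3 and 7), so each is injective on its own interval.
The left piece maps (−∞, −6) onto (−∞, −22); the right piece maps [−6, ∞) onto [−25, ∞).
These images overlap. In particular g(−6) = −25 (right piece), and solving 3x − 4 = −25 on the left piece gives x = −7 < −6.
So g(−7) = g(−6) with −7 ≠ −6, and g is not injective, hence not bijective. This x = −7 is the requested value below −6.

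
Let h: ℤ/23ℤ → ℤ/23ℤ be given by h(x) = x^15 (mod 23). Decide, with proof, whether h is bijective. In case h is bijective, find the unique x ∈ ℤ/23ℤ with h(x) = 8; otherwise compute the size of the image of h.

6

Since 23 is prime, the nonzero elements of ℤ/23ℤ form a cyclic group of order 22.
As gcd(15, 22) = 1, raising to the 15th power is a bijection on this group: if u^15 ≡ v^15 then (uv^{−1})^15 = 1, and the only element of order dividing gcd(15, 22) = 1 is 1, so u = v.
With h(0) = 0 this makes h injective on all of ℤ/23ℤ, hence bijective (finite equal-size domain and codomain). In particular h is bijective.
Since h is bijective, we find the preimage of 8. The inverse of x ↦ x^15 on (ℤ/23ℤ)^× is x ↦ x^3, because 15·3 = 45 = 2·22 + 1 ≡ 1 (mod 22) and x^{22} = 1 for x ≠ 0 (Fermat). So h⁻¹(8) = 8^3 mod 23.
Repeated squaring mod 23: 8^1 ≡ 8, 8^2 ≡ 8² = 64 ≡ 18. Since 3 = 2 + 1, 8^3 ≡ 18·8: 18·8 = 144 ≡ 6. So 8^3 ≡ 6 (mod 23).
Hence h⁻¹(8) = 6.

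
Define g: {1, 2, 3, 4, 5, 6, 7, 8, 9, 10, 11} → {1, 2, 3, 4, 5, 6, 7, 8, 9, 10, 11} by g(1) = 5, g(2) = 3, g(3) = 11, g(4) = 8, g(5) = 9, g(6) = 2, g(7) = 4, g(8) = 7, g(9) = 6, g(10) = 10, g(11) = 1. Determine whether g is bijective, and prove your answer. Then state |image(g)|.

11

The values 5, 3, 11, 8, 9, 2, 4, 7, 6, 10, 1 are a permutation of {1, 2, 3, 4, 5, 6, 7, 8, 9, 10, 11}: each element appears exactly once.
So g is injective and surjective, hence bijective.
The image of g is {1, 2, 3, 4, 5, 6, 7, 8, 9, 10, 11}, which has 11 elements.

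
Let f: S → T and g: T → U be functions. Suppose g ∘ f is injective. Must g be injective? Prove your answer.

not injective

No. Take S = {1}, T = {1, 2, 3, 4}, U = {1, 2, 3, 4}, f(a) = a for each a ∈ S, and g(b) = 3 if b ∈ {3, 4} else g(b) = b.
Then g ∘ f = f is injective (S ⊂ T and f is the inclusion), but g(3) = g(4) = 3 with 3 ≠ 4, so g is not injective.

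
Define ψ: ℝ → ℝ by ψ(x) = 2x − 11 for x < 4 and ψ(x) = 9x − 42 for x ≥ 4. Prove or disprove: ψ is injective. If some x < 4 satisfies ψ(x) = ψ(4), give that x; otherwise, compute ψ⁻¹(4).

5/2

Both pieces are strictly increasing (slopes 2 and 9), so each is injective on its own interval.
The left piece maps (−∞, 4) onto (−∞, −3); the right piece maps [4, ∞) onto [−6, ∞).
These images overlap. In particular ψ(4) = −6 (right piece), and solving 2x − 11 = −6 on the left piece gives x = 5/2 < 4.
So ψ(5/2) = ψ(4) with 5/2 ≠ 4, and ψ is not injective. This x = 5/2 is the requested value below 4.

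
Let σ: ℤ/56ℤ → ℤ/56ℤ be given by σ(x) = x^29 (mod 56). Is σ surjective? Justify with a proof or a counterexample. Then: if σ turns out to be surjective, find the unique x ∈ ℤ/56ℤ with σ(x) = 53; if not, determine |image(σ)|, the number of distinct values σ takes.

σ(0) = 0^29 = 0.
σ(14): Repeated squaring mod 56: 14^1 ≡ 14, 14^2 ≡ 14² = 196 ≡ 28, 14^4 ≡ 28² = 784 ≡ 0, 14^8 ≡ 0² = 0, 14^16 ≡ 0² = 0. Since 29 = 16 + 8 + 4 + 1, 14^29 ≡ 0·0·0·14: 0·0 = 0, then 0·0 = 0, then 0·14 = 0. So 14^29 ≡ 0 (mod 56).
So σ(0) = σ(14) = 0 while 0 ≠ 14, therefore σ is not injective.
A non-injective map from the 56-element set ℤ/56ℤ to itself takes at most 55 distinct values, so it cannot be surjective. Therefore σ is not surjective.
Since σ is not surjective, we determine |image(σ)|. Computing x^29 mod 56 for each x (by repeated squaring, reducing mod 56 at every step), the values σ(0), σ(1), …, σ(55) are: 0, 1, 32, 19, 16, 45, 48, 7, 8, 25, 40, 51, 24, 13, 0, 15, 32, 33, 16, 3, 48, 21, 8, 39, 40, 9, 24, 27, 0, 29, 32, 47, 16, 17, 48, 35, 8, 53, 40, 23, 24, 41, 0, 43, 32, 5, 16, 31, 48, 49, 8, 11, 40, 37, 24, 55.
The distinct values are {0, 1, 3, 5, 7, 8, 9, 11, 13, 15, 16, 17, 19, 21, 23, 24, 25, 27, 29, 31, 32, 33, 35, 37, 39, 40, 41, 43, 45, 47, 48, 49, 51, 53, 55}; there are 35 of them.

35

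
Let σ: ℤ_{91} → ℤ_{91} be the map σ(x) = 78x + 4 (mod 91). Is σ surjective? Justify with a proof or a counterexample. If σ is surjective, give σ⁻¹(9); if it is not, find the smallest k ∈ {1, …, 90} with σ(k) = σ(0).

Recall: surjectivity means every element of the codomain has a preimage under σ.
Since gcd(78, 91) = 13, we have 78x ≡ 0 (mod 13) for all x, so σ(x) ≡ 4 (mod 13).
But 0 ≢ 4 (mod 13), so 0 ∈ ℤ_{91} has no preimage. Thus σ is not surjective.
Since σ is not surjective, we find the least positive k with σ(k) = σ(0): this means 78k ≡ 0 (mod 91), i.e. 91 ∣ 78k. Since gcd(78, 91) = 13, dividing through by 13 this holds exactly when 7 ∣ 6k, and as gcd(6, 7) = 1, exactly when 7 ∣ k.
The smallest positive such k is 7.

7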